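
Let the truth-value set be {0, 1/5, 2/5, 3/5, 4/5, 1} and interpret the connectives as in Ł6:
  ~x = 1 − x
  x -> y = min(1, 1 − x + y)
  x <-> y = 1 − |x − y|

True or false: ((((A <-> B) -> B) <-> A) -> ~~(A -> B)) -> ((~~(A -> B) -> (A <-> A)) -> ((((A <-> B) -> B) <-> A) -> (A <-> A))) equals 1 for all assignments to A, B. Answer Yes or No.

At A = 4/5, B = 1/5, for instance:
A <-> B = 4/5 <-> 1/5 = 2/5
(A <-> B) -> B = 2/5 -> 1/5 = 4/5
((A <-> B) -> B) <-> A = 4/5 <-> 4/5 = 1
A -> B = 4/5 -> 1/5 = 2/5
~(A -> B) = ~2/5 = 3/5
~~(A -> B) = ~3/5 = 2/5
(((A <-> B) -> B) <-> A) -> ~~(A -> B) = 1 -> 2/5 = 2/5
A <-> A = 4/5 <-> 4/5 = 1
~~(A -> B) -> (A <-> A) = 2/5 -> 1 = 1
(((A <-> B) -> B) <-> A) -> (A <-> A) = 1 -> 1 = 1
(~~(A -> B) -> (A <-> A)) -> ((((A <-> B) -> B) <-> A) -> (A <-> A)) = 1 -> 1 = 1
((((A <-> B) -> B) <-> A) -> ~~(A -> B)) -> ((~~(A -> B) -> (A <-> A)) -> ((((A <-> B) -> B) <-> A) -> (A <-> A))) = 2/5 -> 1 = 1
and checking the remaining 35 assignments likewise gives ≥ 1 in every case.

Yes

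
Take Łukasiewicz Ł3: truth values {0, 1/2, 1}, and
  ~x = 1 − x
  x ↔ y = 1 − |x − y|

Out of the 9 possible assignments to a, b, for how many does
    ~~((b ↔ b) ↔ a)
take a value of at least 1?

3

a = 0, b = 0 ↦ 0  <
a = 0, b = 1/2 ↦ 0  <
a = 0, b = 1 ↦ 0  <
a = 1/2, b = 0 ↦ 1/2  <
a = 1/2, b = 1/2 ↦ 1/2  <
a = 1/2, b = 1 ↦ 1/2  <
a = 1, b = 0 ↦ 1  ≥
a = 1, b = 1/2 ↦ 1  ≥
a = 1, b = 1 ↦ 1  ≥
So 3 of the 9 assignments meet the threshold.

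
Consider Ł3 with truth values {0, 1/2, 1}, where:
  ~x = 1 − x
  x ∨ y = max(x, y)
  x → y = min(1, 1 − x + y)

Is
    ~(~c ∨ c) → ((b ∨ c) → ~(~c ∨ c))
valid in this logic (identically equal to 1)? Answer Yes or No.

Yes

b = 0, c = 0 ↦ 1
b = 0, c = 1/2 ↦ 1
b = 0, c = 1 ↦ 1
b = 1/2, c = 0 ↦ 1
b = 1/2, c = 1/2 ↦ 1
b = 1/2, c = 1 ↦ 1
b = 1, c = 0 ↦ 1
b = 1, c = 1/2 ↦ 1
b = 1, c = 1 ↦ 1
Every assignment gives a value ≥ 1.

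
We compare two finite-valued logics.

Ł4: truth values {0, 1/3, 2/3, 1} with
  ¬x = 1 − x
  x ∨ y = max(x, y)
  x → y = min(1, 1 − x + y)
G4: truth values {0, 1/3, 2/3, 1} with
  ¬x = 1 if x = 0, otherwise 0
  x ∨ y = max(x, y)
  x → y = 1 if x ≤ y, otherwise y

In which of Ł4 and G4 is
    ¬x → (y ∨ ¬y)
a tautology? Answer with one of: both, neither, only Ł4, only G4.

In Ł4: at x = 0, y = 1/3 the value is 2/3 — not a tautology.
In G4: at x = 0, y = 1/3 the value is 1/3 — not a tautology.

neither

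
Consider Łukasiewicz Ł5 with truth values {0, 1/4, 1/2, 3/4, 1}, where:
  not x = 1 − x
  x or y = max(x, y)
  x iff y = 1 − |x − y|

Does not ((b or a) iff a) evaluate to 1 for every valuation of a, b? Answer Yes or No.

No

Counterexample: take a = 0, b = 0.
b or a = 0 or 0 = 0
(b or a) iff a = 0 iff 0 = 1
not ((b or a) iff a) = not 1 = 0
This gives 0 ≠ 1.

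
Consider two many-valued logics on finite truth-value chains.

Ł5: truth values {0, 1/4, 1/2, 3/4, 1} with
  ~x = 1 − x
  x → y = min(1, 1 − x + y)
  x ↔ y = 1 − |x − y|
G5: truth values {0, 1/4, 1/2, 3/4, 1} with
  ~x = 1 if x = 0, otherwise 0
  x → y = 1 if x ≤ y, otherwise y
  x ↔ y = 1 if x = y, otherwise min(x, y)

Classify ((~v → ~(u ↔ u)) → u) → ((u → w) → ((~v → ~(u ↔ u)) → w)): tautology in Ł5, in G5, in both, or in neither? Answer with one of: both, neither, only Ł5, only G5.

both

In Ł5: every assignment gives 1 — tautology.
In G5: every assignment gives 1 — tautology.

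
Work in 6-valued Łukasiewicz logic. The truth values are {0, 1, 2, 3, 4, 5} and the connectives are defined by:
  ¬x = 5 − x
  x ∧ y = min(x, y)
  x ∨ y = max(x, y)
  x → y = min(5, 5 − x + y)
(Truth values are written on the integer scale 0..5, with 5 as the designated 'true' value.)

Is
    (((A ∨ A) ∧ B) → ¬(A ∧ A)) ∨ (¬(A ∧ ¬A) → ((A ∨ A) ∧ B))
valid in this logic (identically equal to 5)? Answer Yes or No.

Counterexample: take A = 4, B = 2.
A ∨ A = 4 ∨ 4 = 4
(A ∨ A) ∧ B = 4 ∧ 2 = 2
A ∧ A = 4 ∧ 4 = 4
¬(A ∧ A) = ¬4 = 1
((A ∨ A) ∧ B) → ¬(A ∧ A) = 2 → 1 = 4
¬A = ¬4 = 1
A ∧ ¬A = 4 ∧ 1 = 1
¬(A ∧ ¬A) = ¬1 = 4
A ∨ A = 4 ∨ 4 = 4
(A ∨ A) ∧ B = 4 ∧ 2 = 2
¬(A ∧ ¬A) → ((A ∨ A) ∧ B) = 4 → 2 = 3
(((A ∨ A) ∧ B) → ¬(A ∧ A)) ∨ (¬(A ∧ ¬A) → ((A ∨ A) ∧ B)) = 4 ∨ 3 = 4
This gives 4 ≠ 5.

No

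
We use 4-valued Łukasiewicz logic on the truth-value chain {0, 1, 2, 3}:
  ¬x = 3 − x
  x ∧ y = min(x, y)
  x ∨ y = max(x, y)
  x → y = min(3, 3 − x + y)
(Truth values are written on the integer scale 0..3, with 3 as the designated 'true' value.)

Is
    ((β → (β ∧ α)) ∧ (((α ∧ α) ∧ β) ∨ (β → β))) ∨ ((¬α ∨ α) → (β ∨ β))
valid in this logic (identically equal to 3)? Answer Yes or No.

No

Counterexample: take α = 0, β = 1.
β ∧ α = 1 ∧ 0 = 0
β → (β ∧ α) = 1 → 0 = 2
α ∧ α = 0 ∧ 0 = 0
(α ∧ α) ∧ β = 0 ∧ 1 = 0
β → β = 1 → 1 = 3
((α ∧ α) ∧ β) ∨ (β → β) = 0 ∨ 3 = 3
(β → (β ∧ α)) ∧ (((α ∧ α) ∧ β) ∨ (β → β)) = 2 ∧ 3 = 2
¬α = ¬0 = 3
¬α ∨ α = 3 ∨ 0 = 3
β ∨ β = 1 ∨ 1 = 1
(¬α ∨ α) → (β ∨ β) = 3 → 1 = 1
((β → (β ∧ α)) ∧ (((α ∧ α) ∧ β) ∨ (β → β))) ∨ ((¬α ∨ α) → (β ∨ β)) = 2 ∨ 1 = 2
This gives 2 ≠ 3.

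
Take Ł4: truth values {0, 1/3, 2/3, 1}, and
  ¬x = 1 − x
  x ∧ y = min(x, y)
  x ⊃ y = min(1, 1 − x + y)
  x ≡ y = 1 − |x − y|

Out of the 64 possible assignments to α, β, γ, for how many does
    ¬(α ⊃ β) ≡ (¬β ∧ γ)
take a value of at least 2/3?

value 1: 31 assignments (counts)
value 2/3: 22 assignments (counts)
value 1/3: 9 assignments
value 0: 2 assignments
So 53 of the 64 assignments meet the threshold.

53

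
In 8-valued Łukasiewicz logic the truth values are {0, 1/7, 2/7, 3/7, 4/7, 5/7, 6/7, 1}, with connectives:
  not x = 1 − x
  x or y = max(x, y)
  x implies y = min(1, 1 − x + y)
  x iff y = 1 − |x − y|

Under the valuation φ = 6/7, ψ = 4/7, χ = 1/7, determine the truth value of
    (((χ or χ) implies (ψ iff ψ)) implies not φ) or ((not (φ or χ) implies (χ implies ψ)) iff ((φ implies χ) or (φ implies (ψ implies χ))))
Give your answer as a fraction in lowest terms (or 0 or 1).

χ or χ = 1/7 or 1/7 = 1/7
ψ iff ψ = 4/7 iff 4/7 = 1
(χ or χ) implies (ψ iff ψ) = 1/7 implies 1 = 1
not φ = not 6/7 = 1/7
((χ or χ) implies (ψ iff ψ)) implies not φ = 1 implies 1/7 = 1/7
φ or χ = 6/7 or 1/7 = 6/7
not (φ or χ) = not 6/7 = 1/7
χ implies ψ = 1/7 implies 4/7 = 1
not (φ or χ) implies (χ implies ψ) = 1/7 implies 1 = 1
φ implies χ = 6/7 implies 1/7 = 2/7
ψ implies χ = 4/7 implies 1/7 = 4/7
φ implies (ψ implies χ) = 6/7 implies 4/7 = 5/7
(φ implies χ) or (φ implies (ψ implies χ)) = 2/7 or 5/7 = 5/7
(not (φ or χ) implies (χ implies ψ)) iff ((φ implies χ) or (φ implies (ψ implies χ))) = 1 iff 5/7 = 5/7
(((χ or χ) implies (ψ iff ψ)) implies not φ) or ((not (φ or χ) implies (χ implies ψ)) iff ((φ implies χ) or (φ implies (ψ implies χ)))) = 1/7 or 5/7 = 5/7

5/7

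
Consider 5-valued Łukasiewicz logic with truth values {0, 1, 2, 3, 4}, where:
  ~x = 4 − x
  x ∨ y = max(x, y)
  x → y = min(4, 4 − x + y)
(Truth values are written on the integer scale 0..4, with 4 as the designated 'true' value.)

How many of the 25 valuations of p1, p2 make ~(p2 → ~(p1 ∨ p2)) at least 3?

6

value 4: 5 assignments (counts)
value 3: 1 assignment (counts)
value 2: 5 assignments
value 1: 2 assignments
value 0: 12 assignments
So 6 of the 25 assignments meet the threshold.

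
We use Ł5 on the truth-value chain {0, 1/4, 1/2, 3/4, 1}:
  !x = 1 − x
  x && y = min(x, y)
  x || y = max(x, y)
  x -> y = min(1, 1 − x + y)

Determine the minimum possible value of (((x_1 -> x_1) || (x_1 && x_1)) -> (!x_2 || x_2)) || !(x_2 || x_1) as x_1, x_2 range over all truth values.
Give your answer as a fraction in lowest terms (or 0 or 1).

1/2

Take x_1 = 0, x_2 = 1/2:
x_1 -> x_1 = 0 -> 0 = 1
x_1 && x_1 = 0 && 0 = 0
(x_1 -> x_1) || (x_1 && x_1) = 1 || 0 = 1
!x_2 = !1/2 = 1/2
!x_2 || x_2 = 1/2 || 1/2 = 1/2
((x_1 -> x_1) || (x_1 && x_1)) -> (!x_2 || x_2) = 1 -> 1/2 = 1/2
x_2 || x_1 = 1/2 || 0 = 1/2
!(x_2 || x_1) = !1/2 = 1/2
(((x_1 -> x_1) || (x_1 && x_1)) -> (!x_2 || x_2)) || !(x_2 || x_1) = 1/2 || 1/2 = 1/2
No assignment yields a value below 1/2, so this is the minimum.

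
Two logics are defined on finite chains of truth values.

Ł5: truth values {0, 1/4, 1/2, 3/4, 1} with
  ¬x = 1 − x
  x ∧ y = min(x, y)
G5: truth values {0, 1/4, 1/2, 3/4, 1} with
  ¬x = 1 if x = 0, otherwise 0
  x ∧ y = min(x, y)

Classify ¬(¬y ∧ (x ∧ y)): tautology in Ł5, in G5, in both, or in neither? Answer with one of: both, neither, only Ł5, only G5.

In Ł5: at x = 1/4, y = 1/4 the value is 3/4 — not a tautology.
In G5: every assignment gives 1 — tautology.

only G5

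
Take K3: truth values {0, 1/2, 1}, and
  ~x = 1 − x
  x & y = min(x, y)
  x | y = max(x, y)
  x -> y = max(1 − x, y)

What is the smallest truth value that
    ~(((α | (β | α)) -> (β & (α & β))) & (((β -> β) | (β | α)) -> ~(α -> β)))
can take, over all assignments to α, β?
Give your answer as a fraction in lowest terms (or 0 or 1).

1/2

Take α = 0, β = 1/2:
β | α = 1/2 | 0 = 1/2
α | (β | α) = 0 | 1/2 = 1/2
α & β = 0 & 1/2 = 0
β & (α & β) = 1/2 & 0 = 0
(α | (β | α)) -> (β & (α & β)) = 1/2 -> 0 = 1/2
β -> β = 1/2 -> 1/2 = 1/2
β | α = 1/2 | 0 = 1/2
(β -> β) | (β | α) = 1/2 | 1/2 = 1/2
α -> β = 0 -> 1/2 = 1
~(α -> β) = ~1 = 0
((β -> β) | (β | α)) -> ~(α -> β) = 1/2 -> 0 = 1/2
((α | (β | α)) -> (β & (α & β))) & (((β -> β) | (β | α)) -> ~(α -> β)) = 1/2 & 1/2 = 1/2
~(((α | (β | α)) -> (β & (α & β))) & (((β -> β) | (β | α)) -> ~(α -> β))) = ~1/2 = 1/2
No assignment yields a value below 1/2, so this is the minimum.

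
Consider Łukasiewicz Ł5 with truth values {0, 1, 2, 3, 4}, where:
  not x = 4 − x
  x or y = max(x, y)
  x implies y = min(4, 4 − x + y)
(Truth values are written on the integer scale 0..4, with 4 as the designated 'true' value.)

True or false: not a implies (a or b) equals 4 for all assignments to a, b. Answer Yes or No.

Counterexample: take a = 0, b = 0.
not a = not 0 = 4
a or b = 0 or 0 = 0
not a implies (a or b) = 4 implies 0 = 0
This gives 0 ≠ 4.

No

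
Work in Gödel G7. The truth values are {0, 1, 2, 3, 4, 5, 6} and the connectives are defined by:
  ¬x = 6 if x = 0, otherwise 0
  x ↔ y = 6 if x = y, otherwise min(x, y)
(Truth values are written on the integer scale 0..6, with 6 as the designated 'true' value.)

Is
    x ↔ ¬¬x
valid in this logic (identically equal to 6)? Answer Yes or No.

No

Counterexample: take x = 1.
¬x = ¬1 = 0
¬¬x = ¬0 = 6
x ↔ ¬¬x = 1 ↔ 6 = 1
This gives 1 ≠ 6.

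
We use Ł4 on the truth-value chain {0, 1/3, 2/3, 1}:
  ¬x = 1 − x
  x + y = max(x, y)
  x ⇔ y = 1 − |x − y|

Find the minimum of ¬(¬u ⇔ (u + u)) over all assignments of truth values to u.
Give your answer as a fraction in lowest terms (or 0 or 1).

Take u = 1/3:
¬u = ¬1/3 = 2/3
u + u = 1/3 + 1/3 = 1/3
¬u ⇔ (u + u) = 2/3 ⇔ 1/3 = 2/3
¬(¬u ⇔ (u + u)) = ¬2/3 = 1/3
No assignment yields a value below 1/3, so this is the minimum.

1/3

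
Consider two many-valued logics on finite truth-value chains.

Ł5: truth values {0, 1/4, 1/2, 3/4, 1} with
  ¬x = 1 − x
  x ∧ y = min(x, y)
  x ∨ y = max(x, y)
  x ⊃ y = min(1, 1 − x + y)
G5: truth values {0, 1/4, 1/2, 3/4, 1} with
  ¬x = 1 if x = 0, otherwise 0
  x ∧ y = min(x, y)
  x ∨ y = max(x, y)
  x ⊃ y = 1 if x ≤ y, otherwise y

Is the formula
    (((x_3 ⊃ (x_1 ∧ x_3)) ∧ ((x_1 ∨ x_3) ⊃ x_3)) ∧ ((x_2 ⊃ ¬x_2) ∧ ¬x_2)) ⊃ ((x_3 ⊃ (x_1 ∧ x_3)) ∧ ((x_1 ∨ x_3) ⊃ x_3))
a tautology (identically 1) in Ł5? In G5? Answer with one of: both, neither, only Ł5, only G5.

both

In Ł5: every assignment gives 1 — tautology.
In G5: every assignment gives 1 — tautology.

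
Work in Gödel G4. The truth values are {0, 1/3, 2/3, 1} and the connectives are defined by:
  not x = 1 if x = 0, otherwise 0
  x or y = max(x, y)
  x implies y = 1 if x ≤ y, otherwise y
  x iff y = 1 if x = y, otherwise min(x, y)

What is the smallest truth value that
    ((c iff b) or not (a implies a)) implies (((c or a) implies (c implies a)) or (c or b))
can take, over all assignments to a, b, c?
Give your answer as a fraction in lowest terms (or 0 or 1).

Take a = 0, b = 1/3, c = 1/3:
c iff b = 1/3 iff 1/3 = 1
a implies a = 0 implies 0 = 1
not (a implies a) = not 1 = 0
(c iff b) or not (a implies a) = 1 or 0 = 1
c or a = 1/3 or 0 = 1/3
c implies a = 1/3 implies 0 = 0
(c or a) implies (c implies a) = 1/3 implies 0 = 0
c or b = 1/3 or 1/3 = 1/3
((c or a) implies (c implies a)) or (c or b) = 0 or 1/3 = 1/3
((c iff b) or not (a implies a)) implies (((c or a) implies (c implies a)) or (c or b)) = 1 implies 1/3 = 1/3
No assignment yields a value below 1/3, so this is the minimum.

1/3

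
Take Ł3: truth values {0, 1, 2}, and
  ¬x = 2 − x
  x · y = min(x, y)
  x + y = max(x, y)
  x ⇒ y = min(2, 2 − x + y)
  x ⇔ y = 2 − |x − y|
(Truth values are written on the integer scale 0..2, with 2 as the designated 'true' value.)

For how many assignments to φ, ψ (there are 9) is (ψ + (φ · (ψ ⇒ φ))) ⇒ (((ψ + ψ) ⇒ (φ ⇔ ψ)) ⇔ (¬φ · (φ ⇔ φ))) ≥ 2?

5

φ = 0, ψ = 0 ↦ 2  ≥
φ = 0, ψ = 1 ↦ 2  ≥
φ = 0, ψ = 2 ↦ 0  <
φ = 1, ψ = 0 ↦ 2  ≥
φ = 1, ψ = 1 ↦ 2  ≥
φ = 1, ψ = 2 ↦ 2  ≥
φ = 2, ψ = 0 ↦ 0  <
φ = 2, ψ = 1 ↦ 0  <
φ = 2, ψ = 2 ↦ 0  <
So 5 of the 9 assignments meet the threshold.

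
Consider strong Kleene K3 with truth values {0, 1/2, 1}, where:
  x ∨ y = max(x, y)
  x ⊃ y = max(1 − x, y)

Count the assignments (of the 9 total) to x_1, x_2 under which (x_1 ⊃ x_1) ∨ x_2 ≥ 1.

7

x_1 = 0, x_2 = 0 ↦ 1  ≥
x_1 = 0, x_2 = 1/2 ↦ 1  ≥
x_1 = 0, x_2 = 1 ↦ 1  ≥
x_1 = 1/2, x_2 = 0 ↦ 1/2  <
x_1 = 1/2, x_2 = 1/2 ↦ 1/2  <
x_1 = 1/2, x_2 = 1 ↦ 1  ≥
x_1 = 1, x_2 = 0 ↦ 1  ≥
x_1 = 1, x_2 = 1/2 ↦ 1  ≥
x_1 = 1, x_2 = 1 ↦ 1  ≥
So 7 of the 9 assignments meet the threshold.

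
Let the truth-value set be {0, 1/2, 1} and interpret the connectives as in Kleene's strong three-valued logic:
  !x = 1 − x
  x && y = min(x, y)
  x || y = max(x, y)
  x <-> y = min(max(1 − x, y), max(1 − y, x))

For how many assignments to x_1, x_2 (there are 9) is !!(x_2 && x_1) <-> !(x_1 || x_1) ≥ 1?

1

x_1 = 0, x_2 = 0 ↦ 0  <
x_1 = 0, x_2 = 1/2 ↦ 0  <
x_1 = 0, x_2 = 1 ↦ 0  <
x_1 = 1/2, x_2 = 0 ↦ 1/2  <
x_1 = 1/2, x_2 = 1/2 ↦ 1/2  <
x_1 = 1/2, x_2 = 1 ↦ 1/2  <
x_1 = 1, x_2 = 0 ↦ 1  ≥
x_1 = 1, x_2 = 1/2 ↦ 1/2  <
x_1 = 1, x_2 = 1 ↦ 0  <
So 1 of the 9 assignments meets the threshold.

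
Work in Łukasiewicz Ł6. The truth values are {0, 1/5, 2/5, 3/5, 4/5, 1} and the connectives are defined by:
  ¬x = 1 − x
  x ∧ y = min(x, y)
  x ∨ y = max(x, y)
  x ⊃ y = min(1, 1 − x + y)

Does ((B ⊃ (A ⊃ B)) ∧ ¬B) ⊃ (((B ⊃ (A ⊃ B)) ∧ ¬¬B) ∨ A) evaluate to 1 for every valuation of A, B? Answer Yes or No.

Counterexample: take A = 0, B = 0.
A ⊃ B = 0 ⊃ 0 = 1
B ⊃ (A ⊃ B) = 0 ⊃ 1 = 1
¬B = ¬0 = 1
(B ⊃ (A ⊃ B)) ∧ ¬B = 1 ∧ 1 = 1
A ⊃ B = 0 ⊃ 0 = 1
B ⊃ (A ⊃ B) = 0 ⊃ 1 = 1
¬B = ¬0 = 1
¬¬B = ¬1 = 0
(B ⊃ (A ⊃ B)) ∧ ¬¬B = 1 ∧ 0 = 0
((B ⊃ (A ⊃ B)) ∧ ¬¬B) ∨ A = 0 ∨ 0 = 0
((B ⊃ (A ⊃ B)) ∧ ¬B) ⊃ (((B ⊃ (A ⊃ B)) ∧ ¬¬B) ∨ A) = 1 ⊃ 0 = 0
This gives 0 ≠ 1.

No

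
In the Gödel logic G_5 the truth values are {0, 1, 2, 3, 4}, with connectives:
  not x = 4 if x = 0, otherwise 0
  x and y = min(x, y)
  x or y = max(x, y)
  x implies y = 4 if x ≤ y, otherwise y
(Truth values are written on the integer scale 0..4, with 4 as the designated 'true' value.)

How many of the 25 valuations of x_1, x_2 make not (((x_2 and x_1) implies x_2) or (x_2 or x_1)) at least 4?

0

value 0: 25 assignments
So 0 of the 25 assignments meet the threshold.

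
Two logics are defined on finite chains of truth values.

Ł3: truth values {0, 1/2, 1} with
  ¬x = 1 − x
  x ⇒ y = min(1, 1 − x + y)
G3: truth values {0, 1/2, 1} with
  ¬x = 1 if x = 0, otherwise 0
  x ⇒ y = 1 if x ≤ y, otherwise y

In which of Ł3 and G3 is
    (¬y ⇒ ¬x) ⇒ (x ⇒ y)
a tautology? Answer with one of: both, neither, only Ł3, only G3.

only Ł3

In Ł3: every assignment gives 1 — tautology.
In G3: at x = 1, y = 1/2 the value is 1/2 — not a tautology.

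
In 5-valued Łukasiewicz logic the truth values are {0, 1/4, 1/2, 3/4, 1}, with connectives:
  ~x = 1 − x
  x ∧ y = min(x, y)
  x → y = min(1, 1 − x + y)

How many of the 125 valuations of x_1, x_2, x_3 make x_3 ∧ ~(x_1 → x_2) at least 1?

1

value 1: 1 assignment (counts)
value 3/4: 5 assignments
value 1/2: 12 assignments
value 1/4: 22 assignments
value 0: 85 assignments
So 1 of the 125 assignments meets the threshold.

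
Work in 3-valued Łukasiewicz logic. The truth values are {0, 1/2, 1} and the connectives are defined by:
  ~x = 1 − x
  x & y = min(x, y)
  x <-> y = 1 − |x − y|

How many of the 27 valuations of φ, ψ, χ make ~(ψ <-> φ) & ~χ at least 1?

2

value 1: 2 assignments (counts)
value 1/2: 10 assignments
value 0: 15 assignments
So 2 of the 27 assignments meet the threshold.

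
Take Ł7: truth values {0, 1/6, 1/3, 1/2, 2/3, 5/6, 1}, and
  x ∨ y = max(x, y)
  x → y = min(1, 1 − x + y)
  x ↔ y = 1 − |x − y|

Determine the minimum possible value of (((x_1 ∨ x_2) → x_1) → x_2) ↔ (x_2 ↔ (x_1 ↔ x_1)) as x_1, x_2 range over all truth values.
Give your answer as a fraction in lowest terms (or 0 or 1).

Take x_1 = 0, x_2 = 1/2:
x_1 ∨ x_2 = 0 ∨ 1/2 = 1/2
(x_1 ∨ x_2) → x_1 = 1/2 → 0 = 1/2
((x_1 ∨ x_2) → x_1) → x_2 = 1/2 → 1/2 = 1
x_1 ↔ x_1 = 0 ↔ 0 = 1
x_2 ↔ (x_1 ↔ x_1) = 1/2 ↔ 1 = 1/2
(((x_1 ∨ x_2) → x_1) → x_2) ↔ (x_2 ↔ (x_1 ↔ x_1)) = 1 ↔ 1/2 = 1/2
No assignment yields a value below 1/2, so this is the minimum.

1/2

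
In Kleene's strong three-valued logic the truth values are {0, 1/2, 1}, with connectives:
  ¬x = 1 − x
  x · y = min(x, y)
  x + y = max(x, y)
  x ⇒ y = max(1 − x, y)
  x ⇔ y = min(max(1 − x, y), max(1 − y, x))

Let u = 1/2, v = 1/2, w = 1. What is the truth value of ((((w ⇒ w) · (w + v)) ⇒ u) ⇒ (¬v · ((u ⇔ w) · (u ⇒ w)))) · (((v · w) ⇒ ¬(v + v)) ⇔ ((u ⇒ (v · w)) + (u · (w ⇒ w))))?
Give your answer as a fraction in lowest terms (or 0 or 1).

w ⇒ w = 1 ⇒ 1 = 1
w + v = 1 + 1/2 = 1
(w ⇒ w) · (w + v) = 1 · 1 = 1
((w ⇒ w) · (w + v)) ⇒ u = 1 ⇒ 1/2 = 1/2
¬v = ¬1/2 = 1/2
u ⇔ w = 1/2 ⇔ 1 = 1/2
u ⇒ w = 1/2 ⇒ 1 = 1
(u ⇔ w) · (u ⇒ w) = 1/2 · 1 = 1/2
¬v · ((u ⇔ w) · (u ⇒ w)) = 1/2 · 1/2 = 1/2
(((w ⇒ w) · (w + v)) ⇒ u) ⇒ (¬v · ((u ⇔ w) · (u ⇒ w))) = 1/2 ⇒ 1/2 = 1/2
v · w = 1/2 · 1 = 1/2
v + v = 1/2 + 1/2 = 1/2
¬(v + v) = ¬1/2 = 1/2
(v · w) ⇒ ¬(v + v) = 1/2 ⇒ 1/2 = 1/2
v · w = 1/2 · 1 = 1/2
u ⇒ (v · w) = 1/2 ⇒ 1/2 = 1/2
w ⇒ w = 1 ⇒ 1 = 1
u · (w ⇒ w) = 1/2 · 1 = 1/2
(u ⇒ (v · w)) + (u · (w ⇒ w)) = 1/2 + 1/2 = 1/2
((v · w) ⇒ ¬(v + v)) ⇔ ((u ⇒ (v · w)) + (u · (w ⇒ w))) = 1/2 ⇔ 1/2 = 1/2
((((w ⇒ w) · (w + v)) ⇒ u) ⇒ (¬v · ((u ⇔ w) · (u ⇒ w)))) · (((v · w) ⇒ ¬(v + v)) ⇔ ((u ⇒ (v · w)) + (u · (w ⇒ w)))) = 1/2 · 1/2 = 1/2

1/2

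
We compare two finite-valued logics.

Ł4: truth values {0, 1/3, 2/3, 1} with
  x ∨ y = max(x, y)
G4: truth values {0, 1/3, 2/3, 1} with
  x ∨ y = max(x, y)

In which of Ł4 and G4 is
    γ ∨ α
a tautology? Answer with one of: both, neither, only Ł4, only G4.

In Ł4: at α = 0, γ = 0 the value is 0 — not a tautology.
In G4: at α = 0, γ = 0 the value is 0 — not a tautology.

neither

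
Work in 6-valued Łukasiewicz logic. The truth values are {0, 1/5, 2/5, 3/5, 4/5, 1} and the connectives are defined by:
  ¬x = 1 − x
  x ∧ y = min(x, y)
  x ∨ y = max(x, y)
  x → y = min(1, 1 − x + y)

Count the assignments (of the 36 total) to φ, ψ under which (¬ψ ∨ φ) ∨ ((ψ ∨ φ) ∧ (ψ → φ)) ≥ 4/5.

value 1: 11 assignments (counts)
value 4/5: 10 assignments (counts)
value 3/5: 9 assignments
value 2/5: 3 assignments
value 1/5: 2 assignments
value 0: 1 assignment
So 21 of the 36 assignments meet the threshold.

21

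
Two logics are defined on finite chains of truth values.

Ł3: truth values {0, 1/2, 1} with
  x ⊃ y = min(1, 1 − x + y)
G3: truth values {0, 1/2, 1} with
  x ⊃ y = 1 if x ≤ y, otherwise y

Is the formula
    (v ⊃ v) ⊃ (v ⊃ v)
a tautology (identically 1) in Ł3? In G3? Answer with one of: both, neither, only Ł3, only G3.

In Ł3: every assignment gives 1 — tautology.
In G3: every assignment gives 1 — tautology.

both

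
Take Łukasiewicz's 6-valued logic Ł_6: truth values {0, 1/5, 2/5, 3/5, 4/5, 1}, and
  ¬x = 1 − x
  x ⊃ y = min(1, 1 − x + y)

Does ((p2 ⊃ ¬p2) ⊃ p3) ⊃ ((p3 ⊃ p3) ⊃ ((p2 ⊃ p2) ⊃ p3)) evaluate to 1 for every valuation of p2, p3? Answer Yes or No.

Counterexample: take p2 = 3/5, p3 = 0.
¬p2 = ¬3/5 = 2/5
p2 ⊃ ¬p2 = 3/5 ⊃ 2/5 = 4/5
(p2 ⊃ ¬p2) ⊃ p3 = 4/5 ⊃ 0 = 1/5
p3 ⊃ p3 = 0 ⊃ 0 = 1
p2 ⊃ p2 = 3/5 ⊃ 3/5 = 1
(p2 ⊃ p2) ⊃ p3 = 1 ⊃ 0 = 0
(p3 ⊃ p3) ⊃ ((p2 ⊃ p2) ⊃ p3) = 1 ⊃ 0 = 0
((p2 ⊃ ¬p2) ⊃ p3) ⊃ ((p3 ⊃ p3) ⊃ ((p2 ⊃ p2) ⊃ p3)) = 1/5 ⊃ 0 = 4/5
This gives 4/5 ≠ 1.

No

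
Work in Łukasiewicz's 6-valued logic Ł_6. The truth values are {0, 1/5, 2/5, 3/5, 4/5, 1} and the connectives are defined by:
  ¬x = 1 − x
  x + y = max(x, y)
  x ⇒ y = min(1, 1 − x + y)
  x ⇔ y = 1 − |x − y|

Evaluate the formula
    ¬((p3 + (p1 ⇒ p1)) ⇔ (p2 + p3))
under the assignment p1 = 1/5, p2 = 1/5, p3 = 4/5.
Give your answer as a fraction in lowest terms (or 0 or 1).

1/5

p1 ⇒ p1 = 1/5 ⇒ 1/5 = 1
p3 + (p1 ⇒ p1) = 4/5 + 1 = 1
p2 + p3 = 1/5 + 4/5 = 4/5
(p3 + (p1 ⇒ p1)) ⇔ (p2 + p3) = 1 ⇔ 4/5 = 4/5
¬((p3 + (p1 ⇒ p1)) ⇔ (p2 + p3)) = ¬4/5 = 1/5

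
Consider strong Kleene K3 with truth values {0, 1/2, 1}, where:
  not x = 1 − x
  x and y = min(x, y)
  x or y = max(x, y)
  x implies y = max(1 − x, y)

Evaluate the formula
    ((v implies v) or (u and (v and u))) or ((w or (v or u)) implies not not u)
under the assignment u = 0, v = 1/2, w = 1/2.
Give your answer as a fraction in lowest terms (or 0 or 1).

1/2

v implies v = 1/2 implies 1/2 = 1/2
v and u = 1/2 and 0 = 0
u and (v and u) = 0 and 0 = 0
(v implies v) or (u and (v and u)) = 1/2 or 0 = 1/2
v or u = 1/2 or 0 = 1/2
w or (v or u) = 1/2 or 1/2 = 1/2
not u = not 0 = 1
not not u = not 1 = 0
(w or (v or u)) implies not not u = 1/2 implies 0 = 1/2
((v implies v) or (u and (v and u))) or ((w or (v or u)) implies not not u) = 1/2 or 1/2 = 1/2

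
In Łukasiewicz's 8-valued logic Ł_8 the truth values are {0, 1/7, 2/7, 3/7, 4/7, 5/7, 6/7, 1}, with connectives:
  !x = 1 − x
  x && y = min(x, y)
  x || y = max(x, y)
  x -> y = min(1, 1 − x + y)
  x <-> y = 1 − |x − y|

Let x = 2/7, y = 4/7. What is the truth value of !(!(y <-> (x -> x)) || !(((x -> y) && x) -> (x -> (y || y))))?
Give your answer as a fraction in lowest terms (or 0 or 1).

x -> x = 2/7 -> 2/7 = 1
y <-> (x -> x) = 4/7 <-> 1 = 4/7
!(y <-> (x -> x)) = !4/7 = 3/7
x -> y = 2/7 -> 4/7 = 1
(x -> y) && x = 1 && 2/7 = 2/7
y || y = 4/7 || 4/7 = 4/7
x -> (y || y) = 2/7 -> 4/7 = 1
((x -> y) && x) -> (x -> (y || y)) = 2/7 -> 1 = 1
!(((x -> y) && x) -> (x -> (y || y))) = !1 = 0
!(y <-> (x -> x)) || !(((x -> y) && x) -> (x -> (y || y))) = 3/7 || 0 = 3/7
!(!(y <-> (x -> x)) || !(((x -> y) && x) -> (x -> (y || y)))) = !3/7 = 4/7

4/7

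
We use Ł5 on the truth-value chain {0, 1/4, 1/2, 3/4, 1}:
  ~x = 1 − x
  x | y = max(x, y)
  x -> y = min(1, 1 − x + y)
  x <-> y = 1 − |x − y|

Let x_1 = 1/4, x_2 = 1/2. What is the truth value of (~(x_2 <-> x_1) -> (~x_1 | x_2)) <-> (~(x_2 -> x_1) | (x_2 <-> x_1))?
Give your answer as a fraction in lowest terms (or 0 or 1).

x_2 <-> x_1 = 1/2 <-> 1/4 = 3/4
~(x_2 <-> x_1) = ~3/4 = 1/4
~x_1 = ~1/4 = 3/4
~x_1 | x_2 = 3/4 | 1/2 = 3/4
~(x_2 <-> x_1) -> (~x_1 | x_2) = 1/4 -> 3/4 = 1
x_2 -> x_1 = 1/2 -> 1/4 = 3/4
~(x_2 -> x_1) = ~3/4 = 1/4
x_2 <-> x_1 = 1/2 <-> 1/4 = 3/4
~(x_2 -> x_1) | (x_2 <-> x_1) = 1/4 | 3/4 = 3/4
(~(x_2 <-> x_1) -> (~x_1 | x_2)) <-> (~(x_2 -> x_1) | (x_2 <-> x_1)) = 1 <-> 3/4 = 3/4

3/4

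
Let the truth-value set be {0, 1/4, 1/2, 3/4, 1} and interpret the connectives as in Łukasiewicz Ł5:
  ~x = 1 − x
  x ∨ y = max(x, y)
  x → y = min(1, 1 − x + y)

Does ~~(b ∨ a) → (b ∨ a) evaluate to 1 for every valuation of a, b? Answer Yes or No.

At a = 1/4, b = 1, for instance:
b ∨ a = 1 ∨ 1/4 = 1
~(b ∨ a) = ~1 = 0
~~(b ∨ a) = ~0 = 1
~~(b ∨ a) → (b ∨ a) = 1 → 1 = 1
and checking the remaining 24 assignments likewise gives ≥ 1 in every case.

Yes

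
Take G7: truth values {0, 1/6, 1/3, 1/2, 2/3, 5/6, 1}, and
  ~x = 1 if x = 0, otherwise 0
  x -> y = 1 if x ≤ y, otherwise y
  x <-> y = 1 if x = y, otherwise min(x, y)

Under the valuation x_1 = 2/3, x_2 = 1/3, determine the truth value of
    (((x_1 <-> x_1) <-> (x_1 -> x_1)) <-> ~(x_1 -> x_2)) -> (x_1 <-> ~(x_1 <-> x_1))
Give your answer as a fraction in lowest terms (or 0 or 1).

1

x_1 <-> x_1 = 2/3 <-> 2/3 = 1
x_1 -> x_1 = 2/3 -> 2/3 = 1
(x_1 <-> x_1) <-> (x_1 -> x_1) = 1 <-> 1 = 1
x_1 -> x_2 = 2/3 -> 1/3 = 1/3
~(x_1 -> x_2) = ~1/3 = 0
((x_1 <-> x_1) <-> (x_1 -> x_1)) <-> ~(x_1 -> x_2) = 1 <-> 0 = 0
x_1 <-> x_1 = 2/3 <-> 2/3 = 1
~(x_1 <-> x_1) = ~1 = 0
x_1 <-> ~(x_1 <-> x_1) = 2/3 <-> 0 = 0
(((x_1 <-> x_1) <-> (x_1 -> x_1)) <-> ~(x_1 -> x_2)) -> (x_1 <-> ~(x_1 <-> x_1)) = 0 -> 0 = 1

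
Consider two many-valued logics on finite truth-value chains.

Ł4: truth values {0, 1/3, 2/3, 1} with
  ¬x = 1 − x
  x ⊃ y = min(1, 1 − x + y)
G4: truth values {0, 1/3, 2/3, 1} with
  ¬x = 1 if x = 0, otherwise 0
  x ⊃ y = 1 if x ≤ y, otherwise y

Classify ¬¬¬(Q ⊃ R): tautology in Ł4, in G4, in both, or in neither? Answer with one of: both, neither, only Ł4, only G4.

neither

In Ł4: at Q = 0, R = 0 the value is 0 — not a tautology.
In G4: at Q = 0, R = 0 the value is 0 — not a tautology.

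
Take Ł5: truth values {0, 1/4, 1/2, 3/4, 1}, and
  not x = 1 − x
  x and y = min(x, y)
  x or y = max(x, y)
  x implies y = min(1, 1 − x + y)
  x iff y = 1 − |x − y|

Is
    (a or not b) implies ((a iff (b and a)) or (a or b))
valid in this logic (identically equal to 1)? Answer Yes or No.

Counterexample: take a = 1/4, b = 0.
not b = not 0 = 1
a or not b = 1/4 or 1 = 1
b and a = 0 and 1/4 = 0
a iff (b and a) = 1/4 iff 0 = 3/4
a or b = 1/4 or 0 = 1/4
(a iff (b and a)) or (a or b) = 3/4 or 1/4 = 3/4
(a or not b) implies ((a iff (b and a)) or (a or b)) = 1 implies 3/4 = 3/4
This gives 3/4 ≠ 1.

No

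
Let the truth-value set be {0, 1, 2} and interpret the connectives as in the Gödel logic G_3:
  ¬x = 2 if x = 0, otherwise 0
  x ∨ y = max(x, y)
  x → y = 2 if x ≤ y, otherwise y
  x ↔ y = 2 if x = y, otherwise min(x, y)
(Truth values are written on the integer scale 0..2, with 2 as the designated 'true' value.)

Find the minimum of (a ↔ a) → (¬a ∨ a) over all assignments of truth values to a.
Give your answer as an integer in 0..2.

Take a = 1:
a ↔ a = 1 ↔ 1 = 2
¬a = ¬1 = 0
¬a ∨ a = 0 ∨ 1 = 1
(a ↔ a) → (¬a ∨ a) = 2 → 1 = 1
No assignment yields a value below 1, so this is the minimum.

1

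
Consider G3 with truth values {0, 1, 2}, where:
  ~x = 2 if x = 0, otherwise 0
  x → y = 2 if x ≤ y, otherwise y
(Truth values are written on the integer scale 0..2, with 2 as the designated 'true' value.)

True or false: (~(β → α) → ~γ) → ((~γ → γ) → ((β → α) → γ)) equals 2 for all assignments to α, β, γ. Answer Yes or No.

Counterexample: take α = 0, β = 0, γ = 1.
β → α = 0 → 0 = 2
~(β → α) = ~2 = 0
~γ = ~1 = 0
~(β → α) → ~γ = 0 → 0 = 2
~γ = ~1 = 0
~γ → γ = 0 → 1 = 2
β → α = 0 → 0 = 2
(β → α) → γ = 2 → 1 = 1
(~γ → γ) → ((β → α) → γ) = 2 → 1 = 1
(~(β → α) → ~γ) → ((~γ → γ) → ((β → α) → γ)) = 2 → 1 = 1
This gives 1 ≠ 2.

No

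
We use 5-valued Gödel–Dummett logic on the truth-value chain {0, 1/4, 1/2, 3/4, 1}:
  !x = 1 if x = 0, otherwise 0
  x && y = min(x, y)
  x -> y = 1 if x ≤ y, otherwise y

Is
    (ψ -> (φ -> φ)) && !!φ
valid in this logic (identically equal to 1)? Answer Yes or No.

Counterexample: take φ = 0, ψ = 0.
φ -> φ = 0 -> 0 = 1
ψ -> (φ -> φ) = 0 -> 1 = 1
!φ = !0 = 1
!!φ = !1 = 0
(ψ -> (φ -> φ)) && !!φ = 1 && 0 = 0
This gives 0 ≠ 1.

No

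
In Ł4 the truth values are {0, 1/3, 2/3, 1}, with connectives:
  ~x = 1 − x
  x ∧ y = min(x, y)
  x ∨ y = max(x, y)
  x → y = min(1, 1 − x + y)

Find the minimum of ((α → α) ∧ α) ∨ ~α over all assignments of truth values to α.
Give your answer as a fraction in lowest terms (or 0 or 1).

2/3

Take α = 1/3:
α → α = 1/3 → 1/3 = 1
(α → α) ∧ α = 1 ∧ 1/3 = 1/3
~α = ~1/3 = 2/3
((α → α) ∧ α) ∨ ~α = 1/3 ∨ 2/3 = 2/3
No assignment yields a value below 2/3, so this is the minimum.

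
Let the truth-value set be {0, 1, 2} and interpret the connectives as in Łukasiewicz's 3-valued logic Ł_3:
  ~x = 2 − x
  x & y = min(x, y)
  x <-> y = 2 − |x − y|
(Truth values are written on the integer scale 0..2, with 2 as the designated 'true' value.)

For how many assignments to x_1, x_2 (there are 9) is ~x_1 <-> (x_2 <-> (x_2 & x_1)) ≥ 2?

2

x_1 = 0, x_2 = 0 ↦ 2  ≥
x_1 = 0, x_2 = 1 ↦ 1  <
x_1 = 0, x_2 = 2 ↦ 0  <
x_1 = 1, x_2 = 0 ↦ 1  <
x_1 = 1, x_2 = 1 ↦ 1  <
x_1 = 1, x_2 = 2 ↦ 2  ≥
x_1 = 2, x_2 = 0 ↦ 0  <
x_1 = 2, x_2 = 1 ↦ 0  <
x_1 = 2, x_2 = 2 ↦ 0  <
So 2 of the 9 assignments meet the threshold.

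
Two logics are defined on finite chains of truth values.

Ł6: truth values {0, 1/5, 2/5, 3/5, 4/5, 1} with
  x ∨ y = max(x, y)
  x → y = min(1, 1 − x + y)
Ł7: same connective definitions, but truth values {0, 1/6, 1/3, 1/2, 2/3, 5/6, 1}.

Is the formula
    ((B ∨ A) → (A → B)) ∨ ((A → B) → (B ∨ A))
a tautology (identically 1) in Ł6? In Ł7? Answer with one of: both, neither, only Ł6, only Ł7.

both

In Ł6: every assignment gives 1 — tautology.
In Ł7: every assignment gives 1 — tautology.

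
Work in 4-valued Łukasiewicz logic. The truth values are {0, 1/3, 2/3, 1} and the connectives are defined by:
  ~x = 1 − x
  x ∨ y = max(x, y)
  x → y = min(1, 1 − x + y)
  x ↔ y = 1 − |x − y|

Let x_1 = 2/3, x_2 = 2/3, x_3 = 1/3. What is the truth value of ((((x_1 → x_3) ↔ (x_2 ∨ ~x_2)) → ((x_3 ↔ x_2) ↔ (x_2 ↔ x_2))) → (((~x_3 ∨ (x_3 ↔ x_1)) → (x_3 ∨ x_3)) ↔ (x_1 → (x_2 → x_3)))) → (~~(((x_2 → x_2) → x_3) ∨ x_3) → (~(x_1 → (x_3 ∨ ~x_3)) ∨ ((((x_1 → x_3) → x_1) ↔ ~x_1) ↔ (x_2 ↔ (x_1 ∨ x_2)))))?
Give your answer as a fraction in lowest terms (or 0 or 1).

x_1 → x_3 = 2/3 → 1/3 = 2/3
~x_2 = ~2/3 = 1/3
x_2 ∨ ~x_2 = 2/3 ∨ 1/3 = 2/3
(x_1 → x_3) ↔ (x_2 ∨ ~x_2) = 2/3 ↔ 2/3 = 1
x_3 ↔ x_2 = 1/3 ↔ 2/3 = 2/3
x_2 ↔ x_2 = 2/3 ↔ 2/3 = 1
(x_3 ↔ x_2) ↔ (x_2 ↔ x_2) = 2/3 ↔ 1 = 2/3
((x_1 → x_3) ↔ (x_2 ∨ ~x_2)) → ((x_3 ↔ x_2) ↔ (x_2 ↔ x_2)) = 1 → 2/3 = 2/3
~x_3 = ~1/3 = 2/3
x_3 ↔ x_1 = 1/3 ↔ 2/3 = 2/3
~x_3 ∨ (x_3 ↔ x_1) = 2/3 ∨ 2/3 = 2/3
x_3 ∨ x_3 = 1/3 ∨ 1/3 = 1/3
(~x_3 ∨ (x_3 ↔ x_1)) → (x_3 ∨ x_3) = 2/3 → 1/3 = 2/3
x_2 → x_3 = 2/3 → 1/3 = 2/3
x_1 → (x_2 → x_3) = 2/3 → 2/3 = 1
((~x_3 ∨ (x_3 ↔ x_1)) → (x_3 ∨ x_3)) ↔ (x_1 → (x_2 → x_3)) = 2/3 ↔ 1 = 2/3
(((x_1 → x_3) ↔ (x_2 ∨ ~x_2)) → ((x_3 ↔ x_2) ↔ (x_2 ↔ x_2))) → (((~x_3 ∨ (x_3 ↔ x_1)) → (x_3 ∨ x_3)) ↔ (x_1 → (x_2 → x_3))) = 2/3 → 2/3 = 1
x_2 → x_2 = 2/3 → 2/3 = 1
(x_2 → x_2) → x_3 = 1 → 1/3 = 1/3
((x_2 → x_2) → x_3) ∨ x_3 = 1/3 ∨ 1/3 = 1/3
~(((x_2 → x_2) → x_3) ∨ x_3) = ~1/3 = 2/3
~~(((x_2 → x_2) → x_3) ∨ x_3) = ~2/3 = 1/3
~x_3 = ~1/3 = 2/3
x_3 ∨ ~x_3 = 1/3 ∨ 2/3 = 2/3
x_1 → (x_3 ∨ ~x_3) = 2/3 → 2/3 = 1
~(x_1 → (x_3 ∨ ~x_3)) = ~1 = 0
x_1 → x_3 = 2/3 → 1/3 = 2/3
(x_1 → x_3) → x_1 = 2/3 → 2/3 = 1
~x_1 = ~2/3 = 1/3
((x_1 → x_3) → x_1) ↔ ~x_1 = 1 ↔ 1/3 = 1/3
x_1 ∨ x_2 = 2/3 ∨ 2/3 = 2/3
x_2 ↔ (x_1 ∨ x_2) = 2/3 ↔ 2/3 = 1
(((x_1 → x_3) → x_1) ↔ ~x_1) ↔ (x_2 ↔ (x_1 ∨ x_2)) = 1/3 ↔ 1 = 1/3
~(x_1 → (x_3 ∨ ~x_3)) ∨ ((((x_1 → x_3) → x_1) ↔ ~x_1) ↔ (x_2 ↔ (x_1 ∨ x_2))) = 0 ∨ 1/3 = 1/3
~~(((x_2 → x_2) → x_3) ∨ x_3) → (~(x_1 → (x_3 ∨ ~x_3)) ∨ ((((x_1 → x_3) → x_1) ↔ ~x_1) ↔ (x_2 ↔ (x_1 ∨ x_2)))) = 1/3 → 1/3 = 1
((((x_1 → x_3) ↔ (x_2 ∨ ~x_2)) → ((x_3 ↔ x_2) ↔ (x_2 ↔ x_2))) → (((~x_3 ∨ (x_3 ↔ x_1)) → (x_3 ∨ x_3)) ↔ (x_1 → (x_2 → x_3)))) → (~~(((x_2 → x_2) → x_3) ∨ x_3) → (~(x_1 → (x_3 ∨ ~x_3)) ∨ ((((x_1 → x_3) → x_1) ↔ ~x_1) ↔ (x_2 ↔ (x_1 ∨ x_2))))) = 1 → 1 = 1

1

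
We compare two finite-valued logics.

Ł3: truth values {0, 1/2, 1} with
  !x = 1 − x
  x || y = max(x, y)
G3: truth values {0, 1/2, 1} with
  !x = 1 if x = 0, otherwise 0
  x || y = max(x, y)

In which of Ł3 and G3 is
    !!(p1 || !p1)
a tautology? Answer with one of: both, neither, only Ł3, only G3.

In Ł3: at p1 = 1/2 the value is 1/2 — not a tautology.
In G3: every assignment gives 1 — tautology.

only G3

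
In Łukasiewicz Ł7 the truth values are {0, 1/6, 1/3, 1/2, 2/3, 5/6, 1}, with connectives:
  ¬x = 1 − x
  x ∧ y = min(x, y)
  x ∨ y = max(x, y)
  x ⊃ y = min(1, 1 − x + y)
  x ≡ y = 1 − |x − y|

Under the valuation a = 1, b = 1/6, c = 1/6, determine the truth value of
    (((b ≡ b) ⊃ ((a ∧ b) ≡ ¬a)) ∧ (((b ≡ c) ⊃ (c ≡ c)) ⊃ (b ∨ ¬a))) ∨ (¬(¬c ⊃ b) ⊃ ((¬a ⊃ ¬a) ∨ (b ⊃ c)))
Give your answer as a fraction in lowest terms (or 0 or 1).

1

b ≡ b = 1/6 ≡ 1/6 = 1
a ∧ b = 1 ∧ 1/6 = 1/6
¬a = ¬1 = 0
(a ∧ b) ≡ ¬a = 1/6 ≡ 0 = 5/6
(b ≡ b) ⊃ ((a ∧ b) ≡ ¬a) = 1 ⊃ 5/6 = 5/6
b ≡ c = 1/6 ≡ 1/6 = 1
c ≡ c = 1/6 ≡ 1/6 = 1
(b ≡ c) ⊃ (c ≡ c) = 1 ⊃ 1 = 1
¬a = ¬1 = 0
b ∨ ¬a = 1/6 ∨ 0 = 1/6
((b ≡ c) ⊃ (c ≡ c)) ⊃ (b ∨ ¬a) = 1 ⊃ 1/6 = 1/6
((b ≡ b) ⊃ ((a ∧ b) ≡ ¬a)) ∧ (((b ≡ c) ⊃ (c ≡ c)) ⊃ (b ∨ ¬a)) = 5/6 ∧ 1/6 = 1/6
¬c = ¬1/6 = 5/6
¬c ⊃ b = 5/6 ⊃ 1/6 = 1/3
¬(¬c ⊃ b) = ¬1/3 = 2/3
¬a = ¬1 = 0
¬a = ¬1 = 0
¬a ⊃ ¬a = 0 ⊃ 0 = 1
b ⊃ c = 1/6 ⊃ 1/6 = 1
(¬a ⊃ ¬a) ∨ (b ⊃ c) = 1 ∨ 1 = 1
¬(¬c ⊃ b) ⊃ ((¬a ⊃ ¬a) ∨ (b ⊃ c)) = 2/3 ⊃ 1 = 1
(((b ≡ b) ⊃ ((a ∧ b) ≡ ¬a)) ∧ (((b ≡ c) ⊃ (c ≡ c)) ⊃ (b ∨ ¬a))) ∨ (¬(¬c ⊃ b) ⊃ ((¬a ⊃ ¬a) ∨ (b ⊃ c))) = 1/6 ∨ 1 = 1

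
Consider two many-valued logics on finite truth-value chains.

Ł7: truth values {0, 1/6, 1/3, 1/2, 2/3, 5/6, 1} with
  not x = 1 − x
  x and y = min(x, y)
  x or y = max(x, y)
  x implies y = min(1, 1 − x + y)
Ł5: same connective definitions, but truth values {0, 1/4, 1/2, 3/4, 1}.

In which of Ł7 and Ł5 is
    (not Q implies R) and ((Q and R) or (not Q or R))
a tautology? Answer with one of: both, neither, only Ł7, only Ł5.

In Ł7: at Q = 0, R = 0 the value is 0 — not a tautology.
In Ł5: at Q = 0, R = 0 the value is 0 — not a tautology.

neither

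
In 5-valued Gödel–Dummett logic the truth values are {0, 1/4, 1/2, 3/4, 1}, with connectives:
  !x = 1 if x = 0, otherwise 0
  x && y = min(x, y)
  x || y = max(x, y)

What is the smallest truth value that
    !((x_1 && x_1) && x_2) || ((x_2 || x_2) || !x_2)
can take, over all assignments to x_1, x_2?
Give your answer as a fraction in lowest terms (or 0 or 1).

1/4

Take x_1 = 1/4, x_2 = 1/4:
x_1 && x_1 = 1/4 && 1/4 = 1/4
(x_1 && x_1) && x_2 = 1/4 && 1/4 = 1/4
!((x_1 && x_1) && x_2) = !1/4 = 0
x_2 || x_2 = 1/4 || 1/4 = 1/4
!x_2 = !1/4 = 0
(x_2 || x_2) || !x_2 = 1/4 || 0 = 1/4
!((x_1 && x_1) && x_2) || ((x_2 || x_2) || !x_2) = 0 || 1/4 = 1/4
No assignment yields a value below 1/4, so this is the minimum.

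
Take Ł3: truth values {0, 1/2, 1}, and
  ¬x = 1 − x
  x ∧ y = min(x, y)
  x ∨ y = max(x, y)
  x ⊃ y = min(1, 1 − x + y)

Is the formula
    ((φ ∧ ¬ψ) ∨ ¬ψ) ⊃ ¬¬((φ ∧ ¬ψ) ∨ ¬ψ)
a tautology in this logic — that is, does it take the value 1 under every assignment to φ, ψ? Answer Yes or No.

φ = 0, ψ = 0 ↦ 1
φ = 0, ψ = 1/2 ↦ 1
φ = 0, ψ = 1 ↦ 1
φ = 1/2, ψ = 0 ↦ 1
φ = 1/2, ψ = 1/2 ↦ 1
φ = 1/2, ψ = 1 ↦ 1
φ = 1, ψ = 0 ↦ 1
φ = 1, ψ = 1/2 ↦ 1
φ = 1, ψ = 1 ↦ 1
Every assignment gives a value ≥ 1.

Yes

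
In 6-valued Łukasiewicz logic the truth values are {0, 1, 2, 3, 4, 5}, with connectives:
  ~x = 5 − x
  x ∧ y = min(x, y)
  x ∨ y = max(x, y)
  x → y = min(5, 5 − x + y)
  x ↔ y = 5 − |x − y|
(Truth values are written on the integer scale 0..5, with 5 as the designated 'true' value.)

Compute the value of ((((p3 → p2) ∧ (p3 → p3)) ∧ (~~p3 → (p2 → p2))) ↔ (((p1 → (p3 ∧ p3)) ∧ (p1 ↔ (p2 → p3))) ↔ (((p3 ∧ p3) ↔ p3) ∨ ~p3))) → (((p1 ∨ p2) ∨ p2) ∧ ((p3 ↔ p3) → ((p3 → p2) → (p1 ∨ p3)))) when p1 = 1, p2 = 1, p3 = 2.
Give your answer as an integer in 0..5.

4

p3 → p2 = 2 → 1 = 4
p3 → p3 = 2 → 2 = 5
(p3 → p2) ∧ (p3 → p3) = 4 ∧ 5 = 4
~p3 = ~2 = 3
~~p3 = ~3 = 2
p2 → p2 = 1 → 1 = 5
~~p3 → (p2 → p2) = 2 → 5 = 5
((p3 → p2) ∧ (p3 → p3)) ∧ (~~p3 → (p2 → p2)) = 4 ∧ 5 = 4
p3 ∧ p3 = 2 ∧ 2 = 2
p1 → (p3 ∧ p3) = 1 → 2 = 5
p2 → p3 = 1 → 2 = 5
p1 ↔ (p2 → p3) = 1 ↔ 5 = 1
(p1 → (p3 ∧ p3)) ∧ (p1 ↔ (p2 → p3)) = 5 ∧ 1 = 1
p3 ∧ p3 = 2 ∧ 2 = 2
(p3 ∧ p3) ↔ p3 = 2 ↔ 2 = 5
~p3 = ~2 = 3
((p3 ∧ p3) ↔ p3) ∨ ~p3 = 5 ∨ 3 = 5
((p1 → (p3 ∧ p3)) ∧ (p1 ↔ (p2 → p3))) ↔ (((p3 ∧ p3) ↔ p3) ∨ ~p3) = 1 ↔ 5 = 1
(((p3 → p2) ∧ (p3 → p3)) ∧ (~~p3 → (p2 → p2))) ↔ (((p1 → (p3 ∧ p3)) ∧ (p1 ↔ (p2 → p3))) ↔ (((p3 ∧ p3) ↔ p3) ∨ ~p3)) = 4 ↔ 1 = 2
p1 ∨ p2 = 1 ∨ 1 = 1
(p1 ∨ p2) ∨ p2 = 1 ∨ 1 = 1
p3 ↔ p3 = 2 ↔ 2 = 5
p3 → p2 = 2 → 1 = 4
p1 ∨ p3 = 1 ∨ 2 = 2
(p3 → p2) → (p1 ∨ p3) = 4 → 2 = 3
(p3 ↔ p3) → ((p3 → p2) → (p1 ∨ p3)) = 5 → 3 = 3
((p1 ∨ p2) ∨ p2) ∧ ((p3 ↔ p3) → ((p3 → p2) → (p1 ∨ p3))) = 1 ∧ 3 = 1
((((p3 → p2) ∧ (p3 → p3)) ∧ (~~p3 → (p2 → p2))) ↔ (((p1 → (p3 ∧ p3)) ∧ (p1 ↔ (p2 → p3))) ↔ (((p3 ∧ p3) ↔ p3) ∨ ~p3))) → (((p1 ∨ p2) ∨ p2) ∧ ((p3 ↔ p3) → ((p3 → p2) → (p1 ∨ p3)))) = 2 → 1 = 4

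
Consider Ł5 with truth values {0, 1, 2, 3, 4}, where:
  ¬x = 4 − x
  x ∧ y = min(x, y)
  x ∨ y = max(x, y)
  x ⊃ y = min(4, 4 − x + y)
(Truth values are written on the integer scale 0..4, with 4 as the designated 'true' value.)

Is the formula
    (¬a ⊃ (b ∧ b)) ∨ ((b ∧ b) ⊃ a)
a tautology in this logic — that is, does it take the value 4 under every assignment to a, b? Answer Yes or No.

Counterexample: take a = 0, b = 1.
¬a = ¬0 = 4
b ∧ b = 1 ∧ 1 = 1
¬a ⊃ (b ∧ b) = 4 ⊃ 1 = 1
b ∧ b = 1 ∧ 1 = 1
(b ∧ b) ⊃ a = 1 ⊃ 0 = 3
(¬a ⊃ (b ∧ b)) ∨ ((b ∧ b) ⊃ a) = 1 ∨ 3 = 3
This gives 3 ≠ 4.

No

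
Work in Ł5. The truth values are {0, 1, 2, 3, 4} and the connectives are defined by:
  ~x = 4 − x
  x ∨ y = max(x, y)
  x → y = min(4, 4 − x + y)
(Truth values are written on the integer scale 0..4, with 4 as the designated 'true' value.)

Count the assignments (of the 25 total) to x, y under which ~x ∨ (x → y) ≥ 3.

19

value 4: 15 assignments (counts)
value 3: 4 assignments (counts)
value 2: 3 assignments
value 1: 2 assignments
value 0: 1 assignment
So 19 of the 25 assignments meet the threshold.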